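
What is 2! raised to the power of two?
Convert 2! (factorial) → 2 (decimal)
Convert two (English words) → 2 (decimal)
Compute 2 ^ 2 = 4
4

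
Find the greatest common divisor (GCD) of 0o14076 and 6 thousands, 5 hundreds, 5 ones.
Convert 0o14076 (octal) → 1×4096 + 4×512 + 7×8 + 6 = 6206 (decimal)
Convert 6 thousands, 5 hundreds, 5 ones (place-value notation) → 6×1000 + 5×100 + 5 = 6505 (decimal)
Compute gcd(6206, 6505) = 1
1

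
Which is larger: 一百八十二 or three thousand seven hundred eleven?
Convert 一百八十二 (Chinese numeral) → 1×100 + 8×10 + 2 = 182 (decimal)
Convert three thousand seven hundred eleven (English words) → 3×1000 + 7×100 + 11 = 3711 (decimal)
Compare 182 vs 3711: larger = 3711
3711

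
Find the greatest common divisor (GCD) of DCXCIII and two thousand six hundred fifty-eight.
Convert DCXCIII (Roman numeral) → 500 + 100 + 90 + 1 + 1 + 1 = 693 (decimal)
Convert two thousand six hundred fifty-eight (English words) → 2×1000 + 6×100 + 58 = 2658 (decimal)
Compute gcd(693, 2658) = 3
3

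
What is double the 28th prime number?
The 28th prime number = 107
Compute 107 × 2 = 214
214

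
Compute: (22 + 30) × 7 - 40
Parentheses first: 22 + 30 = 52
Multiply: 52 × 7 = 364
Subtract: 364 - 40 = 324
324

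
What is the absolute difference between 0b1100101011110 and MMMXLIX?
Convert 0b1100101011110 (binary) → 4096 + 2048 + 256 + 64 + 16 + 8 + 4 + 2 = 6494 (decimal)
Convert MMMXLIX (Roman numeral) → 1000 + 1000 + 1000 + 40 + 9 = 3049 (decimal)
Compute |6494 - 3049| = 3445
3445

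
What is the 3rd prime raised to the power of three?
Convert the 3rd prime (prime index) → 5 (decimal)
Convert three (English words) → 3 (decimal)
Compute 5 ^ 3 = 125
125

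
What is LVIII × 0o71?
Convert LVIII (Roman numeral) → 50 + 5 + 1 + 1 + 1 = 58 (decimal)
Convert 0o71 (octal) → 7×8 + 1 = 57 (decimal)
Compute 58 × 57 = 3306
3306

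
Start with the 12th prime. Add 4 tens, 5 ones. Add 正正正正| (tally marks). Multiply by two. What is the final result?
Convert the 12th prime (prime index) → 37 (decimal)
Start: 37
Convert 4 tens, 5 ones (place-value notation) → 4×10 + 5 = 45 (decimal)
37 + 45 = 82
Convert 正正正正| (tally marks) → 5 + 5 + 5 + 5 + 1 = 21 (decimal)
82 + 21 = 103
Convert two (English words) → 2 (decimal)
103 × 2 = 206
206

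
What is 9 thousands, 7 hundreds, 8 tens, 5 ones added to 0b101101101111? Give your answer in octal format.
Convert 9 thousands, 7 hundreds, 8 tens, 5 ones (place-value notation) → 9×1000 + 7×100 + 8×10 + 5 = 9785 (decimal)
Convert 0b101101101111 (binary) → 2048 + 512 + 256 + 64 + 32 + 8 + 4 + 2 + 1 = 2927 (decimal)
Compute 9785 + 2927 = 12712
Convert 12712 (decimal) → 12712 = 3×4096 + 6×64 + 5×8 → 0o30650 (octal)
0o30650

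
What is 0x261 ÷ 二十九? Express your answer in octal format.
Convert 0x261 (hexadecimal) → 2×256 + 6×16 + 1 = 609 (decimal)
Convert 二十九 (Chinese numeral) → 2×10 + 9 = 29 (decimal)
Compute 609 ÷ 29 = 21
Convert 21 (decimal) → 21 = 2×8 + 5 → 0o25 (octal)
0o25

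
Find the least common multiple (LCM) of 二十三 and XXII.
Convert 二十三 (Chinese numeral) → 2×10 + 3 = 23 (decimal)
Convert XXII (Roman numeral) → 10 + 10 + 1 + 1 = 22 (decimal)
Compute lcm(23, 22) = 506
506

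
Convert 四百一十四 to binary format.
Convert 四百一十四 (Chinese numeral) → 4×100 + 1×10 + 4 = 414 (decimal)
Convert 414 (decimal) → 414 = 256 + 128 + 16 + 8 + 4 + 2 → 0b110011110 (binary)
0b110011110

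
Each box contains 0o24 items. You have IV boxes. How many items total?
Convert 0o24 (octal) → 2×8 + 4 = 20 (decimal)
Convert IV (Roman numeral) → 4 (decimal)
Compute 20 × 4 = 80
80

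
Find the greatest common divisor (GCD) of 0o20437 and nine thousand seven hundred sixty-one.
Convert 0o20437 (octal) → 2×4096 + 4×64 + 3×8 + 7 = 8479 (decimal)
Convert nine thousand seven hundred sixty-one (English words) → 9×1000 + 7×100 + 61 = 9761 (decimal)
Compute gcd(8479, 9761) = 1
1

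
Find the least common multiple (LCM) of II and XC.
Convert II (Roman numeral) → 1 + 1 = 2 (decimal)
Convert XC (Roman numeral) → 90 (decimal)
Compute lcm(2, 90) = 90
90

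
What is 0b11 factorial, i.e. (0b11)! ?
Convert 0b11 (binary) → 2 + 1 = 3 (decimal)
Compute 3! = 6
6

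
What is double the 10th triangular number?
The 10th triangular number = 10×11/2 = 55
Compute 55 × 2 = 110
110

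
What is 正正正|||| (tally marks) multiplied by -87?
Convert 正正正|||| (tally marks) → 5 + 5 + 5 + 4 = 19 (decimal)
Compute 19 × -87 = -1653
-1653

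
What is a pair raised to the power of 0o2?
Convert a pair (colloquial) → 2 (decimal)
Convert 0o2 (octal) → 2 (decimal)
Compute 2 ^ 2 = 4
4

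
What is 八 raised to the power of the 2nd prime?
Convert 八 (Chinese numeral) → 8 (decimal)
Convert the 2nd prime (prime index) → 3 (decimal)
Compute 8 ^ 3 = 512
512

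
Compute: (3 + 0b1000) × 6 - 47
Convert 0b1000 (binary) → 8 (decimal)
Expression in decimal: (3 + 8) × 6 - 47
Parentheses first: 3 + 8 = 11
Multiply: 11 × 6 = 66
Subtract: 66 - 47 = 19
19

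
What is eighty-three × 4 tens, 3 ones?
Convert eighty-three (English words) → 83 (decimal)
Convert 4 tens, 3 ones (place-value notation) → 4×10 + 3 = 43 (decimal)
Compute 83 × 43 = 3569
3569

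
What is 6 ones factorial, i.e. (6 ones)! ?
Convert 6 ones (place-value notation) → 6 (decimal)
Compute 6! = 720
720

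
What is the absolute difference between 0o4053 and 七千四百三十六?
Convert 0o4053 (octal) → 4×512 + 5×8 + 3 = 2091 (decimal)
Convert 七千四百三十六 (Chinese numeral) → 7×1000 + 4×100 + 3×10 + 6 = 7436 (decimal)
Compute |2091 - 7436| = 5345
5345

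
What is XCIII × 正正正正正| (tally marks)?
Convert XCIII (Roman numeral) → 90 + 1 + 1 + 1 = 93 (decimal)
Convert 正正正正正| (tally marks) → 5 + 5 + 5 + 5 + 5 + 1 = 26 (decimal)
Compute 93 × 26 = 2418
2418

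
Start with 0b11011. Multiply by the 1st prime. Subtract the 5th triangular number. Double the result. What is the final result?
Convert 0b11011 (binary) → 16 + 8 + 2 + 1 = 27 (decimal)
Start: 27
Convert the 1st prime (prime index) → 2 (decimal)
27 × 2 = 54
Convert the 5th triangular number (triangular index) → 5×6/2 = 15 (decimal)
54 - 15 = 39
39 × 2 = 78
78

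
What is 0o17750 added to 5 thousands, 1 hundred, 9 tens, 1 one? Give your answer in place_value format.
Convert 0o17750 (octal) → 1×4096 + 7×512 + 7×64 + 5×8 = 8168 (decimal)
Convert 5 thousands, 1 hundred, 9 tens, 1 one (place-value notation) → 5×1000 + 1×100 + 9×10 + 1 = 5191 (decimal)
Compute 8168 + 5191 = 13359
Convert 13359 (decimal) → 13359 = 13×1000 + 3×100 + 5×10 + 9 → 13 thousands, 3 hundreds, 5 tens, 9 ones (place-value notation)
13 thousands, 3 hundreds, 5 tens, 9 ones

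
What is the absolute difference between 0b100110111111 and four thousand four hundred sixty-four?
Convert 0b100110111111 (binary) → 2048 + 256 + 128 + 32 + 16 + 8 + 4 + 2 + 1 = 2495 (decimal)
Convert four thousand four hundred sixty-four (English words) → 4×1000 + 4×100 + 64 = 4464 (decimal)
Compute |2495 - 4464| = 1969
1969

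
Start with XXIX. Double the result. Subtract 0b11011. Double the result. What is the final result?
Convert XXIX (Roman numeral) → 10 + 10 + 9 = 29 (decimal)
Start: 29
29 × 2 = 58
Convert 0b11011 (binary) → 16 + 8 + 2 + 1 = 27 (decimal)
58 - 27 = 31
31 × 2 = 62
62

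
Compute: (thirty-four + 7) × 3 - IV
Convert thirty-four (English words) → 34 (decimal)
Convert IV (Roman numeral) → 4 (decimal)
Expression in decimal: (34 + 7) × 3 - 4
Parentheses first: 34 + 7 = 41
Multiply: 41 × 3 = 123
Subtract: 123 - 4 = 119
119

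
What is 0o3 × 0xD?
Convert 0o3 (octal) → 3 (decimal)
Convert 0xD (hexadecimal) → 13 (decimal)
Compute 3 × 13 = 39
39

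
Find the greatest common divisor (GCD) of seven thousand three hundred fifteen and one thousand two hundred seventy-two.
Convert seven thousand three hundred fifteen (English words) → 7×1000 + 3×100 + 15 = 7315 (decimal)
Convert one thousand two hundred seventy-two (English words) → 1×1000 + 2×100 + 72 = 1272 (decimal)
Compute gcd(7315, 1272) = 1
1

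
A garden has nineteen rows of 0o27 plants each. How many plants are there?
Convert 0o27 (octal) → 2×8 + 7 = 23 (decimal)
Convert nineteen (English words) → 19 (decimal)
Compute 23 × 19 = 437
437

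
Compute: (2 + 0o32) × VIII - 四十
Convert 0o32 (octal) → 3×8 + 2 = 26 (decimal)
Convert VIII (Roman numeral) → 5 + 1 + 1 + 1 = 8 (decimal)
Convert 四十 (Chinese numeral) → 4×10 = 40 (decimal)
Expression in decimal: (2 + 26) × 8 - 40
Parentheses first: 2 + 26 = 28
Multiply: 28 × 8 = 224
Subtract: 224 - 40 = 184
184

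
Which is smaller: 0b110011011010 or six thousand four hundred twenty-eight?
Convert 0b110011011010 (binary) → 2048 + 1024 + 128 + 64 + 16 + 8 + 2 = 3290 (decimal)
Convert six thousand four hundred twenty-eight (English words) → 6×1000 + 4×100 + 28 = 6428 (decimal)
Compare 3290 vs 6428: smaller = 3290
3290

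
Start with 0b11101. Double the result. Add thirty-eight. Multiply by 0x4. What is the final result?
Convert 0b11101 (binary) → 16 + 8 + 4 + 1 = 29 (decimal)
Start: 29
29 × 2 = 58
Convert thirty-eight (English words) → 38 (decimal)
58 + 38 = 96
Convert 0x4 (hexadecimal) → 4 (decimal)
96 × 4 = 384
384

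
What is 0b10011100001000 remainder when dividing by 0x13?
Convert 0b10011100001000 (binary) → 8192 + 1024 + 512 + 256 + 8 = 9992 (decimal)
Convert 0x13 (hexadecimal) → 1×16 + 3 = 19 (decimal)
Compute 9992 mod 19 = 17
17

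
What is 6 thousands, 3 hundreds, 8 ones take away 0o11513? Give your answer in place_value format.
Convert 6 thousands, 3 hundreds, 8 ones (place-value notation) → 6×1000 + 3×100 + 8 = 6308 (decimal)
Convert 0o11513 (octal) → 1×4096 + 1×512 + 5×64 + 1×8 + 3 = 4939 (decimal)
Compute 6308 - 4939 = 1369
Convert 1369 (decimal) → 1369 = 1×1000 + 3×100 + 6×10 + 9 → 1 thousand, 3 hundreds, 6 tens, 9 ones (place-value notation)
1 thousand, 3 hundreds, 6 tens, 9 ones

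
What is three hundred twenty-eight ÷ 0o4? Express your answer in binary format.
Convert three hundred twenty-eight (English words) → 3×100 + 28 = 328 (decimal)
Convert 0o4 (octal) → 4 (decimal)
Compute 328 ÷ 4 = 82
Convert 82 (decimal) → 82 = 64 + 16 + 2 → 0b1010010 (binary)
0b1010010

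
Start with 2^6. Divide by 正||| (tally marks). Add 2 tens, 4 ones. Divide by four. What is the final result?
Convert 2^6 (power) → 64 (decimal)
Start: 64
Convert 正||| (tally marks) → 5 + 3 = 8 (decimal)
64 ÷ 8 = 8
Convert 2 tens, 4 ones (place-value notation) → 2×10 + 4 = 24 (decimal)
8 + 24 = 32
Convert four (English words) → 4 (decimal)
32 ÷ 4 = 8
8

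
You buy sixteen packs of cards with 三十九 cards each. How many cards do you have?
Convert 三十九 (Chinese numeral) → 3×10 + 9 = 39 (decimal)
Convert sixteen (English words) → 16 (decimal)
Compute 39 × 16 = 624
624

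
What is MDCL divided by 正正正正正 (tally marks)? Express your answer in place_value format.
Convert MDCL (Roman numeral) → 1000 + 500 + 100 + 50 = 1650 (decimal)
Convert 正正正正正 (tally marks) → 5 + 5 + 5 + 5 + 5 = 25 (decimal)
Compute 1650 ÷ 25 = 66
Convert 66 (decimal) → 66 = 6×10 + 6 → 6 tens, 6 ones (place-value notation)
6 tens, 6 ones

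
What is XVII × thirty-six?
Convert XVII (Roman numeral) → 10 + 5 + 1 + 1 = 17 (decimal)
Convert thirty-six (English words) → 36 (decimal)
Compute 17 × 36 = 612
612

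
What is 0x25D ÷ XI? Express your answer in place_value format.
Convert 0x25D (hexadecimal) → 2×256 + 5×16 + 13 = 605 (decimal)
Convert XI (Roman numeral) → 10 + 1 = 11 (decimal)
Compute 605 ÷ 11 = 55
Convert 55 (decimal) → 55 = 5×10 + 5 → 5 tens, 5 ones (place-value notation)
5 tens, 5 ones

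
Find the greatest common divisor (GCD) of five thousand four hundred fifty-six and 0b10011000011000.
Convert five thousand four hundred fifty-six (English words) → 5×1000 + 4×100 + 56 = 5456 (decimal)
Convert 0b10011000011000 (binary) → 8192 + 1024 + 512 + 16 + 8 = 9752 (decimal)
Compute gcd(5456, 9752) = 8
8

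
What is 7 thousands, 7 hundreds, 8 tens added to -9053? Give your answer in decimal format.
Convert 7 thousands, 7 hundreds, 8 tens (place-value notation) → 7×1000 + 7×100 + 8×10 = 7780 (decimal)
Compute 7780 + -9053 = -1273
-1273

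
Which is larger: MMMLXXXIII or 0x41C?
Convert MMMLXXXIII (Roman numeral) → 1000 + 1000 + 1000 + 50 + 10 + 10 + 10 + 1 + 1 + 1 = 3083 (decimal)
Convert 0x41C (hexadecimal) → 4×256 + 1×16 + 12 = 1052 (decimal)
Compare 3083 vs 1052: larger = 3083
3083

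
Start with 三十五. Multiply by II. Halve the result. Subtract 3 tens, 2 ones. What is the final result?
Convert 三十五 (Chinese numeral) → 3×10 + 5 = 35 (decimal)
Start: 35
Convert II (Roman numeral) → 1 + 1 = 2 (decimal)
35 × 2 = 70
70 ÷ 2 = 35
Convert 3 tens, 2 ones (place-value notation) → 3×10 + 2 = 32 (decimal)
35 - 32 = 3
3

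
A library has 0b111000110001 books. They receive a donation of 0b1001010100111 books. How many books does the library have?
Convert 0b111000110001 (binary) → 2048 + 1024 + 512 + 32 + 16 + 1 = 3633 (decimal)
Convert 0b1001010100111 (binary) → 4096 + 512 + 128 + 32 + 4 + 2 + 1 = 4775 (decimal)
Compute 3633 + 4775 = 8408
8408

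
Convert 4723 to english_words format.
Convert 4723 (decimal) → 4723 = 4×1000 + 7×100 + 23 → four thousand seven hundred twenty-three (English words)
four thousand seven hundred twenty-three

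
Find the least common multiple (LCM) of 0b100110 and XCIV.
Convert 0b100110 (binary) → 32 + 4 + 2 = 38 (decimal)
Convert XCIV (Roman numeral) → 90 + 4 = 94 (decimal)
Compute lcm(38, 94) = 1786
1786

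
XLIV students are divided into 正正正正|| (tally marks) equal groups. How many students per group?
Convert XLIV (Roman numeral) → 40 + 4 = 44 (decimal)
Convert 正正正正|| (tally marks) → 5 + 5 + 5 + 5 + 2 = 22 (decimal)
Compute 44 ÷ 22 = 2
2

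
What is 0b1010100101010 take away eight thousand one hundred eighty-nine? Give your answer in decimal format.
Convert 0b1010100101010 (binary) → 4096 + 1024 + 256 + 32 + 8 + 2 = 5418 (decimal)
Convert eight thousand one hundred eighty-nine (English words) → 8×1000 + 1×100 + 89 = 8189 (decimal)
Compute 5418 - 8189 = -2771
-2771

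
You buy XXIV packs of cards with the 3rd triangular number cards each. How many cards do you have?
Convert the 3rd triangular number (triangular index) → 3×4/2 = 6 (decimal)
Convert XXIV (Roman numeral) → 10 + 10 + 4 = 24 (decimal)
Compute 6 × 24 = 144
144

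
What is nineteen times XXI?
Convert nineteen (English words) → 19 (decimal)
Convert XXI (Roman numeral) → 10 + 10 + 1 = 21 (decimal)
Compute 19 × 21 = 399
399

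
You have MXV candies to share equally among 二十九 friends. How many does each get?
Convert MXV (Roman numeral) → 1000 + 10 + 5 = 1015 (decimal)
Convert 二十九 (Chinese numeral) → 2×10 + 9 = 29 (decimal)
Compute 1015 ÷ 29 = 35
35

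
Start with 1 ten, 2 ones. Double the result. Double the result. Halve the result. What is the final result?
Convert 1 ten, 2 ones (place-value notation) → 1×10 + 2 = 12 (decimal)
Start: 12
12 × 2 = 24
24 × 2 = 48
48 ÷ 2 = 24
24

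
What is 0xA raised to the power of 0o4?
Convert 0xA (hexadecimal) → 10 (decimal)
Convert 0o4 (octal) → 4 (decimal)
Compute 10 ^ 4 = 10000
10000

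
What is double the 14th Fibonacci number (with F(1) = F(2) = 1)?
The 14th Fibonacci number (with F(1) = F(2) = 1): 1, 1, 2, 3, 5, 8, 13, 21, 34, 55, 89, 144, 233, 377 → 377
Compute 377 × 2 = 754
754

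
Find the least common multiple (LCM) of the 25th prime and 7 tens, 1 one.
Convert the 25th prime (prime index) → 97 (decimal)
Convert 7 tens, 1 one (place-value notation) → 7×10 + 1 = 71 (decimal)
Compute lcm(97, 71) = 6887
6887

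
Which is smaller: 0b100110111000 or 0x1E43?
Convert 0b100110111000 (binary) → 2048 + 256 + 128 + 32 + 16 + 8 = 2488 (decimal)
Convert 0x1E43 (hexadecimal) → 1×4096 + 14×256 + 4×16 + 3 = 7747 (decimal)
Compare 2488 vs 7747: smaller = 2488
2488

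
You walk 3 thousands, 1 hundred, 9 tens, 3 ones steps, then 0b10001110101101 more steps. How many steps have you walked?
Convert 3 thousands, 1 hundred, 9 tens, 3 ones (place-value notation) → 3×1000 + 1×100 + 9×10 + 3 = 3193 (decimal)
Convert 0b10001110101101 (binary) → 8192 + 512 + 256 + 128 + 32 + 8 + 4 + 1 = 9133 (decimal)
Compute 3193 + 9133 = 12326
12326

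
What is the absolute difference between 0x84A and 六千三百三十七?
Convert 0x84A (hexadecimal) → 8×256 + 4×16 + 10 = 2122 (decimal)
Convert 六千三百三十七 (Chinese numeral) → 6×1000 + 3×100 + 3×10 + 7 = 6337 (decimal)
Compute |2122 - 6337| = 4215
4215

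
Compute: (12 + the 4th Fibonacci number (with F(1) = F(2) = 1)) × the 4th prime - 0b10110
Convert the 4th Fibonacci number (with F(1) = F(2) = 1) (Fibonacci index) → 1, 1, 2, 3 → 3 (decimal)
Convert the 4th prime (prime index) → 7 (decimal)
Convert 0b10110 (binary) → 16 + 4 + 2 = 22 (decimal)
Expression in decimal: (12 + 3) × 7 - 22
Parentheses first: 12 + 3 = 15
Multiply: 15 × 7 = 105
Subtract: 105 - 22 = 83
83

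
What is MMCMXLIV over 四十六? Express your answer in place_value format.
Convert MMCMXLIV (Roman numeral) → 1000 + 1000 + 900 + 40 + 4 = 2944 (decimal)
Convert 四十六 (Chinese numeral) → 4×10 + 6 = 46 (decimal)
Compute 2944 ÷ 46 = 64
Convert 64 (decimal) → 64 = 6×10 + 4 → 6 tens, 4 ones (place-value notation)
6 tens, 4 ones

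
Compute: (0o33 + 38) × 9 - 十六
Convert 0o33 (octal) → 3×8 + 3 = 27 (decimal)
Convert 十六 (Chinese numeral) → 1×10 + 6 = 16 (decimal)
Expression in decimal: (27 + 38) × 9 - 16
Parentheses first: 27 + 38 = 65
Multiply: 65 × 9 = 585
Subtract: 585 - 16 = 569
569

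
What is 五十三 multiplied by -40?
Convert 五十三 (Chinese numeral) → 5×10 + 3 = 53 (decimal)
Compute 53 × -40 = -2120
-2120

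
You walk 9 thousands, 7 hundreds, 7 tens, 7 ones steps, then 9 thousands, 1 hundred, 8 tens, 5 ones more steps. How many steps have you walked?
Convert 9 thousands, 7 hundreds, 7 tens, 7 ones (place-value notation) → 9×1000 + 7×100 + 7×10 + 7 = 9777 (decimal)
Convert 9 thousands, 1 hundred, 8 tens, 5 ones (place-value notation) → 9×1000 + 1×100 + 8×10 + 5 = 9185 (decimal)
Compute 9777 + 9185 = 18962
18962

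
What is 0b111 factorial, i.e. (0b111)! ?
Convert 0b111 (binary) → 4 + 2 + 1 = 7 (decimal)
Compute 7! = 5040
5040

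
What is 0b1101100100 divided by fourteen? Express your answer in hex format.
Convert 0b1101100100 (binary) → 512 + 256 + 64 + 32 + 4 = 868 (decimal)
Convert fourteen (English words) → 14 (decimal)
Compute 868 ÷ 14 = 62
Convert 62 (decimal) → 62 = 3×16 + 14 → 0x3E (hexadecimal)
0x3E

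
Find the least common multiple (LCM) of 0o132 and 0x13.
Convert 0o132 (octal) → 1×64 + 3×8 + 2 = 90 (decimal)
Convert 0x13 (hexadecimal) → 1×16 + 3 = 19 (decimal)
Compute lcm(90, 19) = 1710
1710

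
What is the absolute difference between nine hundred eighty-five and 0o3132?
Convert nine hundred eighty-five (English words) → 9×100 + 85 = 985 (decimal)
Convert 0o3132 (octal) → 3×512 + 1×64 + 3×8 + 2 = 1626 (decimal)
Compute |985 - 1626| = 641
641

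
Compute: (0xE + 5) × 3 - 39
Convert 0xE (hexadecimal) → 14 (decimal)
Expression in decimal: (14 + 5) × 3 - 39
Parentheses first: 14 + 5 = 19
Multiply: 19 × 3 = 57
Subtract: 57 - 39 = 18
18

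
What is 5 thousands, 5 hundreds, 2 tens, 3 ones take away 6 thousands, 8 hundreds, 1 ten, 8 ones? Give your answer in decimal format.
Convert 5 thousands, 5 hundreds, 2 tens, 3 ones (place-value notation) → 5×1000 + 5×100 + 2×10 + 3 = 5523 (decimal)
Convert 6 thousands, 8 hundreds, 1 ten, 8 ones (place-value notation) → 6×1000 + 8×100 + 1×10 + 8 = 6818 (decimal)
Compute 5523 - 6818 = -1295
-1295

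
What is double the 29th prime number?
The 29th prime number = 109
Compute 109 × 2 = 218
218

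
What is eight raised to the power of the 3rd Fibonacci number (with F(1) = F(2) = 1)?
Convert eight (English words) → 8 (decimal)
Convert the 3rd Fibonacci number (with F(1) = F(2) = 1) (Fibonacci index) → 1, 1, 2 → 2 (decimal)
Compute 8 ^ 2 = 64
64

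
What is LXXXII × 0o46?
Convert LXXXII (Roman numeral) → 50 + 10 + 10 + 10 + 1 + 1 = 82 (decimal)
Convert 0o46 (octal) → 4×8 + 6 = 38 (decimal)
Compute 82 × 38 = 3116
3116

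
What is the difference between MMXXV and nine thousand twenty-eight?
Convert MMXXV (Roman numeral) → 1000 + 1000 + 10 + 10 + 5 = 2025 (decimal)
Convert nine thousand twenty-eight (English words) → 9×1000 + 28 = 9028 (decimal)
Difference: |2025 - 9028| = 7003
7003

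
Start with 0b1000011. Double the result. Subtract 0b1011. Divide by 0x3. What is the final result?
Convert 0b1000011 (binary) → 64 + 2 + 1 = 67 (decimal)
Start: 67
67 × 2 = 134
Convert 0b1011 (binary) → 8 + 2 + 1 = 11 (decimal)
134 - 11 = 123
Convert 0x3 (hexadecimal) → 3 (decimal)
123 ÷ 3 = 41
41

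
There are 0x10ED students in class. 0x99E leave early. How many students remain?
Convert 0x10ED (hexadecimal) → 1×4096 + 14×16 + 13 = 4333 (decimal)
Convert 0x99E (hexadecimal) → 9×256 + 9×16 + 14 = 2462 (decimal)
Compute 4333 - 2462 = 1871
1871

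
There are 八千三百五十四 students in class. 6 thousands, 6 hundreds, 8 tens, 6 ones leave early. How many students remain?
Convert 八千三百五十四 (Chinese numeral) → 8×1000 + 3×100 + 5×10 + 4 = 8354 (decimal)
Convert 6 thousands, 6 hundreds, 8 tens, 6 ones (place-value notation) → 6×1000 + 6×100 + 8×10 + 6 = 6686 (decimal)
Compute 8354 - 6686 = 1668
1668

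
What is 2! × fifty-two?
Convert 2! (factorial) → 2 (decimal)
Convert fifty-two (English words) → 52 (decimal)
Compute 2 × 52 = 104
104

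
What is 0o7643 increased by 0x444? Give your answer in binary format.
Convert 0o7643 (octal) → 7×512 + 6×64 + 4×8 + 3 = 4003 (decimal)
Convert 0x444 (hexadecimal) → 4×256 + 4×16 + 4 = 1092 (decimal)
Compute 4003 + 1092 = 5095
Convert 5095 (decimal) → 5095 = 4096 + 512 + 256 + 128 + 64 + 32 + 4 + 2 + 1 → 0b1001111100111 (binary)
0b1001111100111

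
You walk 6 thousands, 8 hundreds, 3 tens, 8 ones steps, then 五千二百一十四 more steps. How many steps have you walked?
Convert 6 thousands, 8 hundreds, 3 tens, 8 ones (place-value notation) → 6×1000 + 8×100 + 3×10 + 8 = 6838 (decimal)
Convert 五千二百一十四 (Chinese numeral) → 5×1000 + 2×100 + 1×10 + 4 = 5214 (decimal)
Compute 6838 + 5214 = 12052
12052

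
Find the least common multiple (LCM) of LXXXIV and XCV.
Convert LXXXIV (Roman numeral) → 50 + 10 + 10 + 10 + 4 = 84 (decimal)
Convert XCV (Roman numeral) → 90 + 5 = 95 (decimal)
Compute lcm(84, 95) = 7980
7980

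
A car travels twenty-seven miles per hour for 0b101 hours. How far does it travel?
Convert twenty-seven (English words) → 27 (decimal)
Convert 0b101 (binary) → 4 + 1 = 5 (decimal)
Compute 27 × 5 = 135
135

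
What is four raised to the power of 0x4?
Convert four (English words) → 4 (decimal)
Convert 0x4 (hexadecimal) → 4 (decimal)
Compute 4 ^ 4 = 256
256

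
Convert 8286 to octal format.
Convert 8286 (decimal) → 8286 = 2×4096 + 1×64 + 3×8 + 6 → 0o20136 (octal)
0o20136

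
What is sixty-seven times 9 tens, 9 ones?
Convert sixty-seven (English words) → 67 (decimal)
Convert 9 tens, 9 ones (place-value notation) → 9×10 + 9 = 99 (decimal)
Compute 67 × 99 = 6633
6633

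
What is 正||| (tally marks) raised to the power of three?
Convert 正||| (tally marks) → 5 + 3 = 8 (decimal)
Convert three (English words) → 3 (decimal)
Compute 8 ^ 3 = 512
512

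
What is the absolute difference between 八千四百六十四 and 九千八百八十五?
Convert 八千四百六十四 (Chinese numeral) → 8×1000 + 4×100 + 6×10 + 4 = 8464 (decimal)
Convert 九千八百八十五 (Chinese numeral) → 9×1000 + 8×100 + 8×10 + 5 = 9885 (decimal)
Compute |8464 - 9885| = 1421
1421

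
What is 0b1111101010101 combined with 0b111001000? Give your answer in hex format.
Convert 0b1111101010101 (binary) → 4096 + 2048 + 1024 + 512 + 256 + 64 + 16 + 4 + 1 = 8021 (decimal)
Convert 0b111001000 (binary) → 256 + 128 + 64 + 8 = 456 (decimal)
Compute 8021 + 456 = 8477
Convert 8477 (decimal) → 8477 = 2×4096 + 1×256 + 1×16 + 13 → 0x211D (hexadecimal)
0x211D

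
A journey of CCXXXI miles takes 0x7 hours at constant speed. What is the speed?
Convert CCXXXI (Roman numeral) → 100 + 100 + 10 + 10 + 10 + 1 = 231 (decimal)
Convert 0x7 (hexadecimal) → 7 (decimal)
Compute 231 ÷ 7 = 33
33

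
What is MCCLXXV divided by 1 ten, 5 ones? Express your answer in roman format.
Convert MCCLXXV (Roman numeral) → 1000 + 100 + 100 + 50 + 10 + 10 + 5 = 1275 (decimal)
Convert 1 ten, 5 ones (place-value notation) → 1×10 + 5 = 15 (decimal)
Compute 1275 ÷ 15 = 85
Convert 85 (decimal) → 85 = 50 + 10 + 10 + 10 + 5 → LXXXV (Roman numeral)
LXXXV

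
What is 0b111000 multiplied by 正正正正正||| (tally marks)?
Convert 0b111000 (binary) → 32 + 16 + 8 = 56 (decimal)
Convert 正正正正正||| (tally marks) → 5 + 5 + 5 + 5 + 5 + 3 = 28 (decimal)
Compute 56 × 28 = 1568
1568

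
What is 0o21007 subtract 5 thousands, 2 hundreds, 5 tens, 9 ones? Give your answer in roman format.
Convert 0o21007 (octal) → 2×4096 + 1×512 + 7 = 8711 (decimal)
Convert 5 thousands, 2 hundreds, 5 tens, 9 ones (place-value notation) → 5×1000 + 2×100 + 5×10 + 9 = 5259 (decimal)
Compute 8711 - 5259 = 3452
Convert 3452 (decimal) → 3452 = 1000 + 1000 + 1000 + 400 + 50 + 1 + 1 → MMMCDLII (Roman numeral)
MMMCDLII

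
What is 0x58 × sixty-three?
Convert 0x58 (hexadecimal) → 5×16 + 8 = 88 (decimal)
Convert sixty-three (English words) → 63 (decimal)
Compute 88 × 63 = 5544
5544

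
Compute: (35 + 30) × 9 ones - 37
Convert 9 ones (place-value notation) → 9 (decimal)
Expression in decimal: (35 + 30) × 9 - 37
Parentheses first: 35 + 30 = 65
Multiply: 65 × 9 = 585
Subtract: 585 - 37 = 548
548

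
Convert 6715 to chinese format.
Convert 6715 (decimal) → 6715 = 6×1000 + 7×100 + 1×10 + 5 → 六千七百一十五 (Chinese numeral)
六千七百一十五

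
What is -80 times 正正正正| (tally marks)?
Convert 正正正正| (tally marks) → 5 + 5 + 5 + 5 + 1 = 21 (decimal)
Compute -80 × 21 = -1680
-1680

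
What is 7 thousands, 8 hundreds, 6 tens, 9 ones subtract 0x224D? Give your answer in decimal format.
Convert 7 thousands, 8 hundreds, 6 tens, 9 ones (place-value notation) → 7×1000 + 8×100 + 6×10 + 9 = 7869 (decimal)
Convert 0x224D (hexadecimal) → 2×4096 + 2×256 + 4×16 + 13 = 8781 (decimal)
Compute 7869 - 8781 = -912
-912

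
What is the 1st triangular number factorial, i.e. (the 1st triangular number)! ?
Convert the 1st triangular number (triangular index) → 1×2/2 = 1 (decimal)
Compute 1! = 1
1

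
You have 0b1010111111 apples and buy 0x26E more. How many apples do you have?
Convert 0b1010111111 (binary) → 512 + 128 + 32 + 16 + 8 + 4 + 2 + 1 = 703 (decimal)
Convert 0x26E (hexadecimal) → 2×256 + 6×16 + 14 = 622 (decimal)
Compute 703 + 622 = 1325
1325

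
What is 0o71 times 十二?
Convert 0o71 (octal) → 7×8 + 1 = 57 (decimal)
Convert 十二 (Chinese numeral) → 1×10 + 2 = 12 (decimal)
Compute 57 × 12 = 684
684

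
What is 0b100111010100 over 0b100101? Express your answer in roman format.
Convert 0b100111010100 (binary) → 2048 + 256 + 128 + 64 + 16 + 4 = 2516 (decimal)
Convert 0b100101 (binary) → 32 + 4 + 1 = 37 (decimal)
Compute 2516 ÷ 37 = 68
Convert 68 (decimal) → 68 = 50 + 10 + 5 + 1 + 1 + 1 → LXVIII (Roman numeral)
LXVIII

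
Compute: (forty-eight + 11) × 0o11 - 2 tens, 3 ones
Convert forty-eight (English words) → 48 (decimal)
Convert 0o11 (octal) → 1×8 + 1 = 9 (decimal)
Convert 2 tens, 3 ones (place-value notation) → 2×10 + 3 = 23 (decimal)
Expression in decimal: (48 + 11) × 9 - 23
Parentheses first: 48 + 11 = 59
Multiply: 59 × 9 = 531
Subtract: 531 - 23 = 508
508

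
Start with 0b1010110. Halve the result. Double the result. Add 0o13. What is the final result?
Convert 0b1010110 (binary) → 64 + 16 + 4 + 2 = 86 (decimal)
Start: 86
86 ÷ 2 = 43
43 × 2 = 86
Convert 0o13 (octal) → 1×8 + 3 = 11 (decimal)
86 + 11 = 97
97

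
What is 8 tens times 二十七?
Convert 8 tens (place-value notation) → 8×10 = 80 (decimal)
Convert 二十七 (Chinese numeral) → 2×10 + 7 = 27 (decimal)
Compute 80 × 27 = 2160
2160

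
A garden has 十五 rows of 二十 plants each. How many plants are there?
Convert 二十 (Chinese numeral) → 2×10 = 20 (decimal)
Convert 十五 (Chinese numeral) → 1×10 + 5 = 15 (decimal)
Compute 20 × 15 = 300
300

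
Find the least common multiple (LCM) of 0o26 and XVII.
Convert 0o26 (octal) → 2×8 + 6 = 22 (decimal)
Convert XVII (Roman numeral) → 10 + 5 + 1 + 1 = 17 (decimal)
Compute lcm(22, 17) = 374
374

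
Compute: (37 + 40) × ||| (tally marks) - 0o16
Convert ||| (tally marks) → 3 (decimal)
Convert 0o16 (octal) → 1×8 + 6 = 14 (decimal)
Expression in decimal: (37 + 40) × 3 - 14
Parentheses first: 37 + 40 = 77
Multiply: 77 × 3 = 231
Subtract: 231 - 14 = 217
217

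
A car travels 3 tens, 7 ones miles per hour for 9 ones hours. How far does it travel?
Convert 3 tens, 7 ones (place-value notation) → 3×10 + 7 = 37 (decimal)
Convert 9 ones (place-value notation) → 9 (decimal)
Compute 37 × 9 = 333
333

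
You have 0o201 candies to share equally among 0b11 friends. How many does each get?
Convert 0o201 (octal) → 2×64 + 1 = 129 (decimal)
Convert 0b11 (binary) → 2 + 1 = 3 (decimal)
Compute 129 ÷ 3 = 43
43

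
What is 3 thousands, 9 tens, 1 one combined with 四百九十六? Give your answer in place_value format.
Convert 3 thousands, 9 tens, 1 one (place-value notation) → 3×1000 + 9×10 + 1 = 3091 (decimal)
Convert 四百九十六 (Chinese numeral) → 4×100 + 9×10 + 6 = 496 (decimal)
Compute 3091 + 496 = 3587
Convert 3587 (decimal) → 3587 = 3×1000 + 5×100 + 8×10 + 7 → 3 thousands, 5 hundreds, 8 tens, 7 ones (place-value notation)
3 thousands, 5 hundreds, 8 tens, 7 ones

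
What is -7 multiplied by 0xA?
Convert 0xA (hexadecimal) → 10 (decimal)
Compute -7 × 10 = -70
-70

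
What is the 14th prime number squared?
The 14th prime number = 43
Compute 43² = 43 × 43 = 1849
1849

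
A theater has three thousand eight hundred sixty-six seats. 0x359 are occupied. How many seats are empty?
Convert three thousand eight hundred sixty-six (English words) → 3×1000 + 8×100 + 66 = 3866 (decimal)
Convert 0x359 (hexadecimal) → 3×256 + 5×16 + 9 = 857 (decimal)
Compute 3866 - 857 = 3009
3009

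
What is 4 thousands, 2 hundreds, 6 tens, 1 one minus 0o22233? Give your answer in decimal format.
Convert 4 thousands, 2 hundreds, 6 tens, 1 one (place-value notation) → 4×1000 + 2×100 + 6×10 + 1 = 4261 (decimal)
Convert 0o22233 (octal) → 2×4096 + 2×512 + 2×64 + 3×8 + 3 = 9371 (decimal)
Compute 4261 - 9371 = -5110
-5110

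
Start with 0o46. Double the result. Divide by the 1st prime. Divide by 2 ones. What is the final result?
Convert 0o46 (octal) → 4×8 + 6 = 38 (decimal)
Start: 38
38 × 2 = 76
Convert the 1st prime (prime index) → 2 (decimal)
76 ÷ 2 = 38
Convert 2 ones (place-value notation) → 2 (decimal)
38 ÷ 2 = 19
19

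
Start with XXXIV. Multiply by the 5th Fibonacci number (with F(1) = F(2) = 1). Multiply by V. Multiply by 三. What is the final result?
Convert XXXIV (Roman numeral) → 10 + 10 + 10 + 4 = 34 (decimal)
Start: 34
Convert the 5th Fibonacci number (with F(1) = F(2) = 1) (Fibonacci index) → 1, 1, 2, 3, 5 → 5 (decimal)
34 × 5 = 170
Convert V (Roman numeral) → 5 (decimal)
170 × 5 = 850
Convert 三 (Chinese numeral) → 3 (decimal)
850 × 3 = 2550
2550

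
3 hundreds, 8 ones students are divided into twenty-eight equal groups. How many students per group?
Convert 3 hundreds, 8 ones (place-value notation) → 3×100 + 8 = 308 (decimal)
Convert twenty-eight (English words) → 28 (decimal)
Compute 308 ÷ 28 = 11
11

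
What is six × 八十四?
Convert six (English words) → 6 (decimal)
Convert 八十四 (Chinese numeral) → 8×10 + 4 = 84 (decimal)
Compute 6 × 84 = 504
504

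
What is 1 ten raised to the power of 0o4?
Convert 1 ten (place-value notation) → 1×10 = 10 (decimal)
Convert 0o4 (octal) → 4 (decimal)
Compute 10 ^ 4 = 10000
10000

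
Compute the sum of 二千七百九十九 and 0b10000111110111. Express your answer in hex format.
Convert 二千七百九十九 (Chinese numeral) → 2×1000 + 7×100 + 9×10 + 9 = 2799 (decimal)
Convert 0b10000111110111 (binary) → 8192 + 256 + 128 + 64 + 32 + 16 + 4 + 2 + 1 = 8695 (decimal)
Compute 2799 + 8695 = 11494
Convert 11494 (decimal) → 11494 = 2×4096 + 12×256 + 14×16 + 6 → 0x2CE6 (hexadecimal)
0x2CE6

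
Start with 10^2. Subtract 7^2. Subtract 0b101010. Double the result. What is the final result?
Convert 10^2 (power) → 100 (decimal)
Start: 100
Convert 7^2 (power) → 49 (decimal)
100 - 49 = 51
Convert 0b101010 (binary) → 32 + 8 + 2 = 42 (decimal)
51 - 42 = 9
9 × 2 = 18
18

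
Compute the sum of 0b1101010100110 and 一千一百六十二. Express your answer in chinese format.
Convert 0b1101010100110 (binary) → 4096 + 2048 + 512 + 128 + 32 + 4 + 2 = 6822 (decimal)
Convert 一千一百六十二 (Chinese numeral) → 1×1000 + 1×100 + 6×10 + 2 = 1162 (decimal)
Compute 6822 + 1162 = 7984
Convert 7984 (decimal) → 7984 = 7×1000 + 9×100 + 8×10 + 4 → 七千九百八十四 (Chinese numeral)
七千九百八十四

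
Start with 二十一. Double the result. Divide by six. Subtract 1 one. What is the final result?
Convert 二十一 (Chinese numeral) → 2×10 + 1 = 21 (decimal)
Start: 21
21 × 2 = 42
Convert six (English words) → 6 (decimal)
42 ÷ 6 = 7
Convert 1 one (place-value notation) → 1 (decimal)
7 - 1 = 6
6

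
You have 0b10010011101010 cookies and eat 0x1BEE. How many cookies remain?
Convert 0b10010011101010 (binary) → 8192 + 1024 + 128 + 64 + 32 + 8 + 2 = 9450 (decimal)
Convert 0x1BEE (hexadecimal) → 1×4096 + 11×256 + 14×16 + 14 = 7150 (decimal)
Compute 9450 - 7150 = 2300
2300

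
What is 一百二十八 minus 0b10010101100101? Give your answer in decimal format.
Convert 一百二十八 (Chinese numeral) → 1×100 + 2×10 + 8 = 128 (decimal)
Convert 0b10010101100101 (binary) → 8192 + 1024 + 256 + 64 + 32 + 4 + 1 = 9573 (decimal)
Compute 128 - 9573 = -9445
-9445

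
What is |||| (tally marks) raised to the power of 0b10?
Convert |||| (tally marks) → 4 (decimal)
Convert 0b10 (binary) → 2 (decimal)
Compute 4 ^ 2 = 16
16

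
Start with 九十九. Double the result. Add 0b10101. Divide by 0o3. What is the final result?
Convert 九十九 (Chinese numeral) → 9×10 + 9 = 99 (decimal)
Start: 99
99 × 2 = 198
Convert 0b10101 (binary) → 16 + 4 + 1 = 21 (decimal)
198 + 21 = 219
Convert 0o3 (octal) → 3 (decimal)
219 ÷ 3 = 73
73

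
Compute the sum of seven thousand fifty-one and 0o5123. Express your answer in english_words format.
Convert seven thousand fifty-one (English words) → 7×1000 + 51 = 7051 (decimal)
Convert 0o5123 (octal) → 5×512 + 1×64 + 2×8 + 3 = 2643 (decimal)
Compute 7051 + 2643 = 9694
Convert 9694 (decimal) → 9694 = 9×1000 + 6×100 + 94 → nine thousand six hundred ninety-four (English words)
nine thousand six hundred ninety-four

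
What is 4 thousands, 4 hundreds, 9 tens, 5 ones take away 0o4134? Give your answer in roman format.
Convert 4 thousands, 4 hundreds, 9 tens, 5 ones (place-value notation) → 4×1000 + 4×100 + 9×10 + 5 = 4495 (decimal)
Convert 0o4134 (octal) → 4×512 + 1×64 + 3×8 + 4 = 2140 (decimal)
Compute 4495 - 2140 = 2355
Convert 2355 (decimal) → 2355 = 1000 + 1000 + 100 + 100 + 100 + 50 + 5 → MMCCCLV (Roman numeral)
MMCCCLV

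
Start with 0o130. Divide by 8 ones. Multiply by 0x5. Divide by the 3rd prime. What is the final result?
Convert 0o130 (octal) → 1×64 + 3×8 = 88 (decimal)
Start: 88
Convert 8 ones (place-value notation) → 8 (decimal)
88 ÷ 8 = 11
Convert 0x5 (hexadecimal) → 5 (decimal)
11 × 5 = 55
Convert the 3rd prime (prime index) → 5 (decimal)
55 ÷ 5 = 11
11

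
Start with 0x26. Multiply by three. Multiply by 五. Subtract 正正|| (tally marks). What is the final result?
Convert 0x26 (hexadecimal) → 2×16 + 6 = 38 (decimal)
Start: 38
Convert three (English words) → 3 (decimal)
38 × 3 = 114
Convert 五 (Chinese numeral) → 5 (decimal)
114 × 5 = 570
Convert 正正|| (tally marks) → 5 + 5 + 2 = 12 (decimal)
570 - 12 = 558
558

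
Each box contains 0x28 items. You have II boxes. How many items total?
Convert 0x28 (hexadecimal) → 2×16 + 8 = 40 (decimal)
Convert II (Roman numeral) → 1 + 1 = 2 (decimal)
Compute 40 × 2 = 80
80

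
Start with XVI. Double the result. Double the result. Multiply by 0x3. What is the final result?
Convert XVI (Roman numeral) → 10 + 5 + 1 = 16 (decimal)
Start: 16
16 × 2 = 32
32 × 2 = 64
Convert 0x3 (hexadecimal) → 3 (decimal)
64 × 3 = 192
192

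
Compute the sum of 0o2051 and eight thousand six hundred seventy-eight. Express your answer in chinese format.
Convert 0o2051 (octal) → 2×512 + 5×8 + 1 = 1065 (decimal)
Convert eight thousand six hundred seventy-eight (English words) → 8×1000 + 6×100 + 78 = 8678 (decimal)
Compute 1065 + 8678 = 9743
Convert 9743 (decimal) → 9743 = 9×1000 + 7×100 + 4×10 + 3 → 九千七百四十三 (Chinese numeral)
九千七百四十三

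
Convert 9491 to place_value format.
Convert 9491 (decimal) → 9491 = 9×1000 + 4×100 + 9×10 + 1 → 9 thousands, 4 hundreds, 9 tens, 1 one (place-value notation)
9 thousands, 4 hundreds, 9 tens, 1 one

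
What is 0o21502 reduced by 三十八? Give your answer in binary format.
Convert 0o21502 (octal) → 2×4096 + 1×512 + 5×64 + 2 = 9026 (decimal)
Convert 三十八 (Chinese numeral) → 3×10 + 8 = 38 (decimal)
Compute 9026 - 38 = 8988
Convert 8988 (decimal) → 8988 = 8192 + 512 + 256 + 16 + 8 + 4 → 0b10001100011100 (binary)
0b10001100011100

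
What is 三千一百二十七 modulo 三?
Convert 三千一百二十七 (Chinese numeral) → 3×1000 + 1×100 + 2×10 + 7 = 3127 (decimal)
Convert 三 (Chinese numeral) → 3 (decimal)
Compute 3127 mod 3 = 1
1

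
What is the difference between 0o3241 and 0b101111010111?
Convert 0o3241 (octal) → 3×512 + 2×64 + 4×8 + 1 = 1697 (decimal)
Convert 0b101111010111 (binary) → 2048 + 512 + 256 + 128 + 64 + 16 + 4 + 2 + 1 = 3031 (decimal)
Difference: |1697 - 3031| = 1334
1334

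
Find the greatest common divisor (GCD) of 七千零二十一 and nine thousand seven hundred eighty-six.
Convert 七千零二十一 (Chinese numeral) → 7×1000 + 2×10 + 1 = 7021 (decimal)
Convert nine thousand seven hundred eighty-six (English words) → 9×1000 + 7×100 + 86 = 9786 (decimal)
Compute gcd(7021, 9786) = 7
7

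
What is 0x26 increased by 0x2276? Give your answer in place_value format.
Convert 0x26 (hexadecimal) → 2×16 + 6 = 38 (decimal)
Convert 0x2276 (hexadecimal) → 2×4096 + 2×256 + 7×16 + 6 = 8822 (decimal)
Compute 38 + 8822 = 8860
Convert 8860 (decimal) → 8860 = 8×1000 + 8×100 + 6×10 → 8 thousands, 8 hundreds, 6 tens (place-value notation)
8 thousands, 8 hundreds, 6 tens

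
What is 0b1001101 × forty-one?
Convert 0b1001101 (binary) → 64 + 8 + 4 + 1 = 77 (decimal)
Convert forty-one (English words) → 41 (decimal)
Compute 77 × 41 = 3157
3157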